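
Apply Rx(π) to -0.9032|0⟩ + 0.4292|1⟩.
-0.4292i|0⟩ + 0.9032i|1⟩

Rx(π) = [[cos(θ/2), −i·sin(θ/2)], [−i·sin(θ/2), cos(θ/2)]]; θ = π, cos(θ/2) ≈ 0, sin(θ/2) ≈ 1.
With a = amp(|0⟩) = -0.9032 and b = amp(|1⟩) = 0.4292:
new amp(|0⟩) = (-i)·b = -0.4292i
new amp(|1⟩) = (-i)·a = 0.9032i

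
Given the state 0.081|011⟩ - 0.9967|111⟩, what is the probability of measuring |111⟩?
0.9934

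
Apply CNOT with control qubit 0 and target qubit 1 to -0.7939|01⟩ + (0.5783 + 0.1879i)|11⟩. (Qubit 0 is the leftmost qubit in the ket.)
-0.7939|01⟩ + (0.5783 + 0.1879i)|10⟩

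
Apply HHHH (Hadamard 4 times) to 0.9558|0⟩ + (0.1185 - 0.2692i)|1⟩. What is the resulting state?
0.9558|0⟩ + (0.1185 - 0.2692i)|1⟩

H² = I, so an even number of Hadamards cancels: H^4 = I and the state is unchanged.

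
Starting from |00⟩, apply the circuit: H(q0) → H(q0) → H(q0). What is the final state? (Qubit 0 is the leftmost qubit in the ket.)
1/√2|00⟩ + 1/√2|10⟩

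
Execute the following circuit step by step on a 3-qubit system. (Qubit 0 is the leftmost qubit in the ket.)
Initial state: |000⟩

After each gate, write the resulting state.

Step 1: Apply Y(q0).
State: i|100⟩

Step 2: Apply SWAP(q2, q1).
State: i|100⟩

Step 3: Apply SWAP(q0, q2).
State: i|001⟩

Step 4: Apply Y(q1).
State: -|011⟩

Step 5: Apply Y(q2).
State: i|010⟩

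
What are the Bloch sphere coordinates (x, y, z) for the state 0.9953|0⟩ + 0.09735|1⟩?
(0.1938, 0, 0.9811)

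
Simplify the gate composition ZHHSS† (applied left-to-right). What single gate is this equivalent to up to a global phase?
Z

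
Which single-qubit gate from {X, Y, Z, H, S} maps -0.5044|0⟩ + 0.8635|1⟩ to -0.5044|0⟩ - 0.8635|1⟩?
Z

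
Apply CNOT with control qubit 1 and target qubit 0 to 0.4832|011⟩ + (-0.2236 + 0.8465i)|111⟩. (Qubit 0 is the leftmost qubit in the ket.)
(-0.2236 + 0.8465i)|011⟩ + 0.4832|111⟩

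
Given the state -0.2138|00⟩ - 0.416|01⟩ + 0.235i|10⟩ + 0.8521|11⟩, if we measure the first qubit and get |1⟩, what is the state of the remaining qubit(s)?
0.2659i|0⟩ + 0.964|1⟩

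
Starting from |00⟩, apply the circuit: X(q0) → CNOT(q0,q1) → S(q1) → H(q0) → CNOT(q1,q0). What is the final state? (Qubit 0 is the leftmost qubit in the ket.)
-(1/√2)i|01⟩ + (1/√2)i|11⟩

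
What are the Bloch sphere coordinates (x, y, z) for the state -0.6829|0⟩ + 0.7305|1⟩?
(-0.9977, 0, -0.06728)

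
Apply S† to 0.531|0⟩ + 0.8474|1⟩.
0.531|0⟩ - 0.8474i|1⟩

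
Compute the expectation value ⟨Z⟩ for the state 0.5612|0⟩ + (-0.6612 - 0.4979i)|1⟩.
-0.3701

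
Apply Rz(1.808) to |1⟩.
(0.6185 + 0.7858i)|1⟩

Rz(1.808) = [[e^(−iθ/2), 0], [0, e^(iθ/2)]] with e^(±iθ/2) = cos(θ/2) ± i·sin(θ/2); θ = 1.808, cos(θ/2) ≈ 0.618472, sin(θ/2) ≈ 0.785807.
With a = amp(|0⟩) = 0 and b = amp(|1⟩) = 1:
new amp(|0⟩) = (0.618472 - 0.785807i)·a = 0
new amp(|1⟩) = (0.618472 + 0.785807i)·b = (0.6185 + 0.7858i)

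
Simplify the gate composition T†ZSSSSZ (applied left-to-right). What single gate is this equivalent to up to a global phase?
T†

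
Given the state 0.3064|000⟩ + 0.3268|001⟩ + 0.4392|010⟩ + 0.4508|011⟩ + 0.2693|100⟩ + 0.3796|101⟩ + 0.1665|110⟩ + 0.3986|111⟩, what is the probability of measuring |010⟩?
0.1929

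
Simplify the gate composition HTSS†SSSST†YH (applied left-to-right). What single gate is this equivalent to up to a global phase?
Y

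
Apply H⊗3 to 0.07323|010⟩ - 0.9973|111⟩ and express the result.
-0.3267|000⟩ + 0.3785|001⟩ + 0.3267|010⟩ - 0.3785|011⟩ + 0.3785|100⟩ - 0.3267|101⟩ - 0.3785|110⟩ + 0.3267|111⟩

H⊗3 gives amp(|y⟩) = (1/2√2) Σ_x (−1)^(x·y) amp(|x⟩), where x·y is the number of positions in which both x and y have a 1.
|000⟩: (0.07323 - 0.9973)/(2√2) = -0.3267
|001⟩: (0.07323 + 0.9973)/(2√2) = 0.3785
|010⟩: (-0.07323 + 0.9973)/(2√2) = 0.3267
|011⟩: (-0.07323 - 0.9973)/(2√2) = -0.3785
|100⟩: (0.07323 + 0.9973)/(2√2) = 0.3785
|101⟩: (0.07323 - 0.9973)/(2√2) = -0.3267
|110⟩: (-0.07323 - 0.9973)/(2√2) = -0.3785
|111⟩: (-0.07323 + 0.9973)/(2√2) = 0.3267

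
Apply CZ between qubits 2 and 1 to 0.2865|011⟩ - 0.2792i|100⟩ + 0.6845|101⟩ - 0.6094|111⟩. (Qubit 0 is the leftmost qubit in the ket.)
-0.2865|011⟩ - 0.2792i|100⟩ + 0.6845|101⟩ + 0.6094|111⟩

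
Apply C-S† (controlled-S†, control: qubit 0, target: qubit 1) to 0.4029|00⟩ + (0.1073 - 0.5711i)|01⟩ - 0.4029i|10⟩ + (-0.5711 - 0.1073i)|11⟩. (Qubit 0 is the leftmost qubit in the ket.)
0.4029|00⟩ + (0.1073 - 0.5711i)|01⟩ - 0.4029i|10⟩ + (-0.1073 + 0.5711i)|11⟩

C-S† leaves the control-|0⟩ kets |00⟩, |01⟩ unchanged and applies S† to qubit 1 on the control-|1⟩ pair (|10⟩, |11⟩).
S† = [[1, 0], [0, -i]].
With a = amp(|10⟩) = -0.4029i and b = amp(|11⟩) = (-0.5711 - 0.1073i):
new amp(|10⟩) = (1)·a = -0.4029i
new amp(|11⟩) = (-i)·b = (-0.1073 + 0.5711i)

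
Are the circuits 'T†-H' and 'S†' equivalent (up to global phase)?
No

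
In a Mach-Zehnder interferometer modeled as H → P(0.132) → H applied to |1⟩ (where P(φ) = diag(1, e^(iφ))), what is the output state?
(0.00435 - 0.06581i)|0⟩ + (0.9957 + 0.06581i)|1⟩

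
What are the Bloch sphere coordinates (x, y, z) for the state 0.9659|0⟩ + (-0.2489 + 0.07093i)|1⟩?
(-0.4808, 0.137, 0.866)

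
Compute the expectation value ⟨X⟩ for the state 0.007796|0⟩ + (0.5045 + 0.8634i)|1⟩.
0.007866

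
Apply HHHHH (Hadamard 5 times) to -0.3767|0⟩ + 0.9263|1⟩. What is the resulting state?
0.3886|0⟩ - 0.9214|1⟩

H² = I, so H^5 = H: a single Hadamard. With (a, b) = (-0.3767, 0.9263), H gives ((a + b)/√2, (a − b)/√2) = (0.3886, -0.9214).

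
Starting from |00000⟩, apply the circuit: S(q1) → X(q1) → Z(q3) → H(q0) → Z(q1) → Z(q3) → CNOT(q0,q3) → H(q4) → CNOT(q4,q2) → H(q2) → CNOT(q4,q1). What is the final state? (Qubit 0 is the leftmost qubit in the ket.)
-1/√8|00001⟩ + 1/√8|00101⟩ - 1/√8|01000⟩ - 1/√8|01100⟩ - 1/√8|10011⟩ + 1/√8|10111⟩ - 1/√8|11010⟩ - 1/√8|11110⟩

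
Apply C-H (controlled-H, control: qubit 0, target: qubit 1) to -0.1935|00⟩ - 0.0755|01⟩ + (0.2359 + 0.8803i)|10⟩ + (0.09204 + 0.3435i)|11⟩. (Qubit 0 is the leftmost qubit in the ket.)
-0.1935|00⟩ - 0.0755|01⟩ + (0.2319 + 0.8654i)|10⟩ + (0.1017 + 0.3796i)|11⟩

C-H leaves the control-|0⟩ kets |00⟩, |01⟩ unchanged and applies H to qubit 1 on the control-|1⟩ pair (|10⟩, |11⟩).
H = [[1/√2, 1/√2], [1/√2, -1/√2]].
With a = amp(|10⟩) = (0.2359 + 0.8803i) and b = amp(|11⟩) = (0.09204 + 0.3435i):
new amp(|10⟩) = (1/√2)·a + (1/√2)·b = (0.2319 + 0.8654i)
new amp(|11⟩) = (1/√2)·a + (-1/√2)·b = (0.1017 + 0.3796i)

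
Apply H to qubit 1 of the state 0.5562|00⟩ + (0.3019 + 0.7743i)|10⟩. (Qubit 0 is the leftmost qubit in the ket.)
0.3933|00⟩ + 0.3933|01⟩ + (0.2135 + 0.5475i)|10⟩ + (0.2135 + 0.5475i)|11⟩

H on qubit 1 mixes each pair of kets that differ only in qubit 1: amplitudes (a, b) of (|…0…⟩, |…1…⟩) become ((a + b)/√2, (a − b)/√2). Kets absent from the input have amplitude 0.
(|00⟩, |01⟩): (a, b) = (0.5562, 0) → (0.3933, 0.3933)
(|10⟩, |11⟩): (a, b) = ((0.3019 + 0.7743i), 0) → ((0.2135 + 0.5475i), (0.2135 + 0.5475i))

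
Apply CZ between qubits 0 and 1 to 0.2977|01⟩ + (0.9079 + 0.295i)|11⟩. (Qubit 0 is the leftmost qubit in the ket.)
0.2977|01⟩ + (-0.9079 - 0.295i)|11⟩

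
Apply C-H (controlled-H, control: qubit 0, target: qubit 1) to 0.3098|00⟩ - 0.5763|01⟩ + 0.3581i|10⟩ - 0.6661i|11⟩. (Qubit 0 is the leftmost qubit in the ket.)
0.3098|00⟩ - 0.5763|01⟩ - 0.2178i|10⟩ + 0.7242i|11⟩

C-H leaves the control-|0⟩ kets |00⟩, |01⟩ unchanged and applies H to qubit 1 on the control-|1⟩ pair (|10⟩, |11⟩).
H = [[1/√2, 1/√2], [1/√2, -1/√2]].
With a = amp(|10⟩) = 0.3581i and b = amp(|11⟩) = -0.6661i:
new amp(|10⟩) = (1/√2)·a + (1/√2)·b = -0.2178i
new amp(|11⟩) = (1/√2)·a + (-1/√2)·b = 0.7242i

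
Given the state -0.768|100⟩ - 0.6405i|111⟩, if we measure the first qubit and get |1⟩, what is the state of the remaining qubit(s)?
-0.768|00⟩ - 0.6405i|11⟩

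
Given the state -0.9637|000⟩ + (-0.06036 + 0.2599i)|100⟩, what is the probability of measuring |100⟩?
0.07119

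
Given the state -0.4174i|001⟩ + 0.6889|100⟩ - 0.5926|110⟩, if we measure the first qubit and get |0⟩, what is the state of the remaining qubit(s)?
-i|01⟩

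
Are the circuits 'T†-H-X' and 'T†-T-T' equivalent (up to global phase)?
No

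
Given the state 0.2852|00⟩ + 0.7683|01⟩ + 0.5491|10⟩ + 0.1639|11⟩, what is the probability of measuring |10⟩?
0.3015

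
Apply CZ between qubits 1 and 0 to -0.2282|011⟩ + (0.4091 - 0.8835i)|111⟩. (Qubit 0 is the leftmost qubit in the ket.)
-0.2282|011⟩ + (-0.4091 + 0.8835i)|111⟩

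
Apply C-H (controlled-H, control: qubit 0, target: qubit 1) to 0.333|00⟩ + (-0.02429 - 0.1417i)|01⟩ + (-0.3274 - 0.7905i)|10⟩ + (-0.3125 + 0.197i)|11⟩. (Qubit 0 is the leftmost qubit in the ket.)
0.333|00⟩ + (-0.02429 - 0.1417i)|01⟩ + (-0.4525 - 0.4197i)|10⟩ + (-0.01054 - 0.6983i)|11⟩

C-H leaves the control-|0⟩ kets |00⟩, |01⟩ unchanged and applies H to qubit 1 on the control-|1⟩ pair (|10⟩, |11⟩).
H = [[1/√2, 1/√2], [1/√2, -1/√2]].
With a = amp(|10⟩) = (-0.3274 - 0.7905i) and b = amp(|11⟩) = (-0.3125 + 0.197i):
new amp(|10⟩) = (1/√2)·a + (1/√2)·b = (-0.4525 - 0.4197i)
new amp(|11⟩) = (1/√2)·a + (-1/√2)·b = (-0.01054 - 0.6983i)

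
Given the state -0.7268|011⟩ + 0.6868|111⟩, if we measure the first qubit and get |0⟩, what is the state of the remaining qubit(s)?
-|11⟩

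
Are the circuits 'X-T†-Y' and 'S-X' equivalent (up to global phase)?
No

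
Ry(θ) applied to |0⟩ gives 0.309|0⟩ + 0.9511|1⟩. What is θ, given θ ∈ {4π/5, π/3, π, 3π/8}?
4π/5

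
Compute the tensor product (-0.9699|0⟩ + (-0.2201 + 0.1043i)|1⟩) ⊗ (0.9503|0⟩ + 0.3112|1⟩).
-0.9217|00⟩ - 0.3018|01⟩ + (-0.2092 + 0.09912i)|10⟩ + (-0.0685 + 0.03246i)|11⟩

amp(|b₁b₂…⟩) = product of the factor amplitudes for bits b₁, b₂, …; only kets whose every factor amplitude is nonzero survive.
|00⟩: (-0.9699)(0.9503) = -0.9217
|01⟩: (-0.9699)(0.3112) = -0.3018
|10⟩: (-0.2201 + 0.1043i)(0.9503) = (-0.2092 + 0.09912i)
|11⟩: (-0.2201 + 0.1043i)(0.3112) = (-0.0685 + 0.03246i)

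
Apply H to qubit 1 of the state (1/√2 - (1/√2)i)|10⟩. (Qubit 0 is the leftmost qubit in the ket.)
(1/2 - (1/2)i)|10⟩ + (1/2 - (1/2)i)|11⟩

H on qubit 1 mixes each pair of kets that differ only in qubit 1: amplitudes (a, b) of (|…0…⟩, |…1…⟩) become ((a + b)/√2, (a − b)/√2). Kets absent from the input have amplitude 0.
(|10⟩, |11⟩): (a, b) = ((1/√2 - (1/√2)i), 0) → ((1/2 - (1/2)i), (1/2 - (1/2)i))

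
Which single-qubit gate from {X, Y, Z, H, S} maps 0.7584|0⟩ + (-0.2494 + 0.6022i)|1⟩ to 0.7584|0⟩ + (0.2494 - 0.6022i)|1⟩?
Z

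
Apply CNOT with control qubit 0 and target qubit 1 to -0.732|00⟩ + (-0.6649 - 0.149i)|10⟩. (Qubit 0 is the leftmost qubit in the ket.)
-0.732|00⟩ + (-0.6649 - 0.149i)|11⟩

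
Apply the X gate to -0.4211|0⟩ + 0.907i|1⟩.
0.907i|0⟩ - 0.4211|1⟩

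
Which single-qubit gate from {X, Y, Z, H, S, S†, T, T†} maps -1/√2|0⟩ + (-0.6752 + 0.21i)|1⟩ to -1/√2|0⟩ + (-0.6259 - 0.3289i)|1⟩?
T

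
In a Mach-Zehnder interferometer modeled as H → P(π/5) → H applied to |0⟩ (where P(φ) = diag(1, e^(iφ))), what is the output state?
(0.9045 + 0.2939i)|0⟩ + (0.09549 - 0.2939i)|1⟩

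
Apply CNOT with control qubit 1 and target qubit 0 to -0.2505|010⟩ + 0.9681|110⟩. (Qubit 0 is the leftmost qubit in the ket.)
0.9681|010⟩ - 0.2505|110⟩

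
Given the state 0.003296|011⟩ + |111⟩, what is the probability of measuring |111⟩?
1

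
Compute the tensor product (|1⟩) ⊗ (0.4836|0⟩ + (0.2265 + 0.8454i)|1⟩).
0.4836|10⟩ + (0.2265 + 0.8454i)|11⟩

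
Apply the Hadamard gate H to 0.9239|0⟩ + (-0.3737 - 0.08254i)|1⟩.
(0.3891 - 0.05836i)|0⟩ + (0.9175 + 0.05836i)|1⟩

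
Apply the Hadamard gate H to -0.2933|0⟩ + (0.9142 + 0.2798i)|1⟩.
(0.439 + 0.1978i)|0⟩ + (-0.8538 - 0.1978i)|1⟩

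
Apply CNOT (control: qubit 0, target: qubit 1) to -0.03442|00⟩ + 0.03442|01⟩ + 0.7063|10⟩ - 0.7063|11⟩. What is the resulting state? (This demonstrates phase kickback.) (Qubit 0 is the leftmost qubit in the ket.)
-0.03442|00⟩ + 0.03442|01⟩ - 0.7063|10⟩ + 0.7063|11⟩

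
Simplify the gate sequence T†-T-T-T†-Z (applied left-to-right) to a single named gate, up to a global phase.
Z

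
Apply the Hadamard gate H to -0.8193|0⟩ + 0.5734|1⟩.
-0.1739|0⟩ - 0.9848|1⟩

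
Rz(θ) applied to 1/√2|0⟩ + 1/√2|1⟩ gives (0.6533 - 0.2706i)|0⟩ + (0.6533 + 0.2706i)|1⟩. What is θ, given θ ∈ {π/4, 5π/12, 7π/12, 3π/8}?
π/4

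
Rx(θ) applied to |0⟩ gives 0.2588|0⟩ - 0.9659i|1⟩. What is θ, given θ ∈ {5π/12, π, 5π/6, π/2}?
5π/6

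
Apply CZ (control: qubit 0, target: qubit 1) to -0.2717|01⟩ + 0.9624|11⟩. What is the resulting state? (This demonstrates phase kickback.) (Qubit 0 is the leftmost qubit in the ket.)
-0.2717|01⟩ - 0.9624|11⟩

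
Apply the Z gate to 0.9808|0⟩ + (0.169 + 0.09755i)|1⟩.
0.9808|0⟩ + (-0.169 - 0.09755i)|1⟩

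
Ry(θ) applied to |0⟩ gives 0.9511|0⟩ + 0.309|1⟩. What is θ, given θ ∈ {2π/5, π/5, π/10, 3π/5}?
π/5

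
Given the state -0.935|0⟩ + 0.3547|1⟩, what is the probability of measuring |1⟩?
0.1258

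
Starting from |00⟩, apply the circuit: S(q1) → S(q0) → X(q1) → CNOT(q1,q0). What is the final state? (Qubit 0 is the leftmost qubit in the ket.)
|11⟩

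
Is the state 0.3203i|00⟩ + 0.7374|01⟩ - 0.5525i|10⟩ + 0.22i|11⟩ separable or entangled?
Entangled

Writing the state as a|00⟩ + b|01⟩ + c|10⟩ + d|11⟩, it is a product state iff ad − bc = 0.
Here (a, b, c, d) = (0.3203i, 0.7374, -0.5525i, 0.22i): ad − bc = (0.3203i)(0.22i) − (0.7374)(-0.5525i) = (-0.07047 + 0.4074i) ≠ 0, so the state is entangled.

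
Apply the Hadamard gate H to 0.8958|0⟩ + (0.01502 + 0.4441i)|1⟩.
(0.644 + 0.314i)|0⟩ + (0.6228 - 0.314i)|1⟩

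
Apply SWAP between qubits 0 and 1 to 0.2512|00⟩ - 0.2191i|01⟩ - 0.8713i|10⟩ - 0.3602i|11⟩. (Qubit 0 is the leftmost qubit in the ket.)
0.2512|00⟩ - 0.8713i|01⟩ - 0.2191i|10⟩ - 0.3602i|11⟩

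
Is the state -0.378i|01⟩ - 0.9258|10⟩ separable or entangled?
Entangled

Writing the state as a|00⟩ + b|01⟩ + c|10⟩ + d|11⟩, it is a product state iff ad − bc = 0.
Here (a, b, c, d) = (0, -0.378i, -0.9258, 0): ad − bc = (0)(0) − (-0.378i)(-0.9258) = -0.35i ≠ 0, so the state is entangled.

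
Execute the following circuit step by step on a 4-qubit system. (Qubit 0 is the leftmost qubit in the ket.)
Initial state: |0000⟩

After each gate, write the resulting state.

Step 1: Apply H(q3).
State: 1/√2|0000⟩ + 1/√2|0001⟩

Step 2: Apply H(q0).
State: 1/2|0000⟩ + 1/2|0001⟩ + 1/2|1000⟩ + 1/2|1001⟩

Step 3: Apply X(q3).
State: 1/2|0000⟩ + 1/2|0001⟩ + 1/2|1000⟩ + 1/2|1001⟩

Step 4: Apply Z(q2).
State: 1/2|0000⟩ + 1/2|0001⟩ + 1/2|1000⟩ + 1/2|1001⟩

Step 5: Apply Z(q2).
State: 1/2|0000⟩ + 1/2|0001⟩ + 1/2|1000⟩ + 1/2|1001⟩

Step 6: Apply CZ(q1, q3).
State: 1/2|0000⟩ + 1/2|0001⟩ + 1/2|1000⟩ + 1/2|1001⟩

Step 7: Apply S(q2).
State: 1/2|0000⟩ + 1/2|0001⟩ + 1/2|1000⟩ + 1/2|1001⟩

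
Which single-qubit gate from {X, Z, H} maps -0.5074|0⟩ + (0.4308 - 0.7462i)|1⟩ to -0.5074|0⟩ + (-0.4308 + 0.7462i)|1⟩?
Z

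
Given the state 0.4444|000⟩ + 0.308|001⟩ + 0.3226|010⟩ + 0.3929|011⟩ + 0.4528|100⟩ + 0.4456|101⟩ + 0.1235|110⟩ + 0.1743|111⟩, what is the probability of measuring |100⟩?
0.205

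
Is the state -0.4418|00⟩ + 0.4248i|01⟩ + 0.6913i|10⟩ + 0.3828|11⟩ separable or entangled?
Entangled

Writing the state as a|00⟩ + b|01⟩ + c|10⟩ + d|11⟩, it is a product state iff ad − bc = 0.
Here (a, b, c, d) = (-0.4418, 0.4248i, 0.6913i, 0.3828): ad − bc = (-0.4418)(0.3828) − (0.4248i)(0.6913i) = 0.1245 ≠ 0, so the state is entangled.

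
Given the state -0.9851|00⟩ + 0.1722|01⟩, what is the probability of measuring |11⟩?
0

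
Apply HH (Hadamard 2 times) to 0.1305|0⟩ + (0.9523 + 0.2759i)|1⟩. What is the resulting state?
0.1305|0⟩ + (0.9523 + 0.2759i)|1⟩

H² = I, so an even number of Hadamards cancels: H^2 = I and the state is unchanged.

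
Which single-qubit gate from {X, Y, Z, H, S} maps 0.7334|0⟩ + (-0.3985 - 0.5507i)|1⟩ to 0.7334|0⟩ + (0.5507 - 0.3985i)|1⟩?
S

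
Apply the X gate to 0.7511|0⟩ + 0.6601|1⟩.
0.6601|0⟩ + 0.7511|1⟩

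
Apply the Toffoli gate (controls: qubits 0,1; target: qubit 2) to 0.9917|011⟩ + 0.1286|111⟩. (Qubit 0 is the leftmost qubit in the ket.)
0.9917|011⟩ + 0.1286|110⟩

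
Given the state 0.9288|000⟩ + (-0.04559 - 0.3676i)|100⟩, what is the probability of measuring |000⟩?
0.8627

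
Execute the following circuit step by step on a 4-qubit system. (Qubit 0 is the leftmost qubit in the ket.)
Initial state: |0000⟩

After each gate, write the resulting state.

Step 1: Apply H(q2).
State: 1/√2|0000⟩ + 1/√2|0010⟩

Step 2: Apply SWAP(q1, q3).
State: 1/√2|0000⟩ + 1/√2|0010⟩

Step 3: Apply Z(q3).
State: 1/√2|0000⟩ + 1/√2|0010⟩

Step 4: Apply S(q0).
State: 1/√2|0000⟩ + 1/√2|0010⟩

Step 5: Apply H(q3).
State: 1/2|0000⟩ + 1/2|0001⟩ + 1/2|0010⟩ + 1/2|0011⟩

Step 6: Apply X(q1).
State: 1/2|0100⟩ + 1/2|0101⟩ + 1/2|0110⟩ + 1/2|0111⟩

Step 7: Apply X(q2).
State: 1/2|0100⟩ + 1/2|0101⟩ + 1/2|0110⟩ + 1/2|0111⟩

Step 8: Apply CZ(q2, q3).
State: 1/2|0100⟩ + 1/2|0101⟩ + 1/2|0110⟩ - 1/2|0111⟩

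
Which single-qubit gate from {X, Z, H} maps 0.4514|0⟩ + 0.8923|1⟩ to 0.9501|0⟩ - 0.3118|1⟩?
H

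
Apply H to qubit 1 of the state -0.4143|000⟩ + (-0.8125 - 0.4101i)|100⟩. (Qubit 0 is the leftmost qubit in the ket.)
-0.293|000⟩ - 0.293|010⟩ + (-0.5745 - 0.29i)|100⟩ + (-0.5745 - 0.29i)|110⟩

H on qubit 1 mixes each pair of kets that differ only in qubit 1: amplitudes (a, b) of (|…0…⟩, |…1…⟩) become ((a + b)/√2, (a − b)/√2). Kets absent from the input have amplitude 0.
(|000⟩, |010⟩): (a, b) = (-0.4143, 0) → (-0.293, -0.293)
(|100⟩, |110⟩): (a, b) = ((-0.8125 - 0.4101i), 0) → ((-0.5745 - 0.29i), (-0.5745 - 0.29i))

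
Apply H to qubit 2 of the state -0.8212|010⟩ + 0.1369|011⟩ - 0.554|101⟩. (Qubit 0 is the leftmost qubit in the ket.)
-0.4839|010⟩ - 0.6775|011⟩ - 0.3917|100⟩ + 0.3917|101⟩

H on qubit 2 mixes each pair of kets that differ only in qubit 2: amplitudes (a, b) of (|…0…⟩, |…1…⟩) become ((a + b)/√2, (a − b)/√2). Kets absent from the input have amplitude 0.
(|010⟩, |011⟩): (a, b) = (-0.8212, 0.1369) → (-0.4839, -0.6775)
(|100⟩, |101⟩): (a, b) = (0, -0.554) → (-0.3917, 0.3917)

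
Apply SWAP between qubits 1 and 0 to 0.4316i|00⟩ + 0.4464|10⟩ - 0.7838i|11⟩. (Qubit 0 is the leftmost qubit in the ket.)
0.4316i|00⟩ + 0.4464|01⟩ - 0.7838i|11⟩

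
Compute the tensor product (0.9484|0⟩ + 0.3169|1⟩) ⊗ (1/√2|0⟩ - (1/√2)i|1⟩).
0.6706|00⟩ - 0.6706i|01⟩ + 0.2241|10⟩ - 0.2241i|11⟩

amp(|b₁b₂…⟩) = product of the factor amplitudes for bits b₁, b₂, …; only kets whose every factor amplitude is nonzero survive.
|00⟩: (0.9484)(1/√2) = 0.6706
|01⟩: (0.9484)(-(1/√2)i) = -0.6706i
|10⟩: (0.3169)(1/√2) = 0.2241
|11⟩: (0.3169)(-(1/√2)i) = -0.2241i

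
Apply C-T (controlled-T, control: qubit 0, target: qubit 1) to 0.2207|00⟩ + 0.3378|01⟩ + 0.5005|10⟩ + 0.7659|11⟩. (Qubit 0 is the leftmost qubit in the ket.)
0.2207|00⟩ + 0.3378|01⟩ + 0.5005|10⟩ + (0.5416 + 0.5416i)|11⟩

C-T leaves the control-|0⟩ kets |00⟩, |01⟩ unchanged and applies T to qubit 1 on the control-|1⟩ pair (|10⟩, |11⟩).
T = [[1, 0], [0, (1/√2 + (1/√2)i)]].
With a = amp(|10⟩) = 0.5005 and b = amp(|11⟩) = 0.7659:
new amp(|10⟩) = (1)·a = 0.5005
new amp(|11⟩) = (1/√2 + (1/√2)i)·b = (0.5416 + 0.5416i)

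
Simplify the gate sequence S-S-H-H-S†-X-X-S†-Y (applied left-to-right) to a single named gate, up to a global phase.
Y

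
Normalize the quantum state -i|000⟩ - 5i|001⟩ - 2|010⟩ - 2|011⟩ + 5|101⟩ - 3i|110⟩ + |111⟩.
-0.1204i|000⟩ - 0.6019i|001⟩ - 0.2408|010⟩ - 0.2408|011⟩ + 0.6019|101⟩ - 0.3612i|110⟩ + 0.1204|111⟩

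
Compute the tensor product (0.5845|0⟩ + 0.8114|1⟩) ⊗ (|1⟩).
0.5845|01⟩ + 0.8114|11⟩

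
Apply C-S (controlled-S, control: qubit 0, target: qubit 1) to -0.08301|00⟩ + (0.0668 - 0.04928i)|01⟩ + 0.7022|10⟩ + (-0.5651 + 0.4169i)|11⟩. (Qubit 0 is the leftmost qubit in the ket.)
-0.08301|00⟩ + (0.0668 - 0.04928i)|01⟩ + 0.7022|10⟩ + (-0.4169 - 0.5651i)|11⟩

C-S leaves the control-|0⟩ kets |00⟩, |01⟩ unchanged and applies S to qubit 1 on the control-|1⟩ pair (|10⟩, |11⟩).
S = [[1, 0], [0, i]].
With a = amp(|10⟩) = 0.7022 and b = amp(|11⟩) = (-0.5651 + 0.4169i):
new amp(|10⟩) = (1)·a = 0.7022
new amp(|11⟩) = (i)·b = (-0.4169 - 0.5651i)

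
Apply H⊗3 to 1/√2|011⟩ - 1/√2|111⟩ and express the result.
1/2|100⟩ - 1/2|101⟩ - 1/2|110⟩ + 1/2|111⟩

H⊗3 gives amp(|y⟩) = (1/2√2) Σ_x (−1)^(x·y) amp(|x⟩), where x·y is the number of positions in which both x and y have a 1.
|000⟩: (1/√2 - 1/√2)/(2√2) = 0
|001⟩: (-1/√2 + 1/√2)/(2√2) = 0
|010⟩: (-1/√2 + 1/√2)/(2√2) = 0
|011⟩: (1/√2 - 1/√2)/(2√2) = 0
|100⟩: (1/√2 + 1/√2)/(2√2) = 1/2
|101⟩: (-1/√2 - 1/√2)/(2√2) = -1/2
|110⟩: (-1/√2 - 1/√2)/(2√2) = -1/2
|111⟩: (1/√2 + 1/√2)/(2√2) = 1/2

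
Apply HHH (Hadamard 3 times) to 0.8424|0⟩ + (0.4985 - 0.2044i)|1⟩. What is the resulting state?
(0.9482 - 0.1445i)|0⟩ + (0.2432 + 0.1445i)|1⟩

H² = I, so H^3 = H: a single Hadamard. With (a, b) = (0.8424, (0.4985 - 0.2044i)), H gives ((a + b)/√2, (a − b)/√2) = ((0.9482 - 0.1445i), (0.2432 + 0.1445i)).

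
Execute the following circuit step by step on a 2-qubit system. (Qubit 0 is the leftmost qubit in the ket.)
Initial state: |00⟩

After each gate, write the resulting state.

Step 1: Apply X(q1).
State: |01⟩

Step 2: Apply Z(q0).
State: |01⟩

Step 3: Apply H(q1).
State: 1/√2|00⟩ - 1/√2|01⟩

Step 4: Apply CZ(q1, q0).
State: 1/√2|00⟩ - 1/√2|01⟩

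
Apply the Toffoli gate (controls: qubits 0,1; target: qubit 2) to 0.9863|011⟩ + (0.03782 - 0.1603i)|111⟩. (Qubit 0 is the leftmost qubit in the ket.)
0.9863|011⟩ + (0.03782 - 0.1603i)|110⟩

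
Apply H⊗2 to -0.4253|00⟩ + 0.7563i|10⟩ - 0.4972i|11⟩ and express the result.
(-0.2127 + 0.1296i)|00⟩ + (-0.2127 + 0.6268i)|01⟩ + (-0.2127 - 0.1296i)|10⟩ + (-0.2127 - 0.6268i)|11⟩

H⊗2 gives amp(|y⟩) = (1/2) Σ_x (−1)^(x·y) amp(|x⟩), where x·y is the number of positions in which both x and y have a 1.
|00⟩: (-0.4253 + 0.7563i - 0.4972i)/2 = (-0.2127 + 0.1296i)
|01⟩: (-0.4253 + 0.7563i + 0.4972i)/2 = (-0.2127 + 0.6268i)
|10⟩: (-0.4253 - 0.7563i + 0.4972i)/2 = (-0.2127 - 0.1296i)
|11⟩: (-0.4253 - 0.7563i - 0.4972i)/2 = (-0.2127 - 0.6268i)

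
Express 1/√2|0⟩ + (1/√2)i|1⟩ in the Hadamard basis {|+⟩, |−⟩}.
(1/2 + (1/2)i)|+⟩ + (1/2 - (1/2)i)|−⟩

With |ψ⟩ = α|0⟩ + β|1⟩, the Hadamard-basis coefficients are ⟨+|ψ⟩ = (α + β)/√2 and ⟨−|ψ⟩ = (α − β)/√2.
Here α = 1/√2, β = (1/√2)i: (α + β)/√2 = (1/2 + (1/2)i), (α − β)/√2 = (1/2 - (1/2)i).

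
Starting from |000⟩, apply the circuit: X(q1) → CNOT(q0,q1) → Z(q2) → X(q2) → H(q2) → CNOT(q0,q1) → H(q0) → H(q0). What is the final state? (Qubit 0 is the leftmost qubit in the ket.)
1/√2|010⟩ - 1/√2|011⟩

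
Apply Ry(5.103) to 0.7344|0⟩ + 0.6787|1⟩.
-0.9879|0⟩ - 0.1553|1⟩

Ry(5.103) = [[cos(θ/2), −sin(θ/2)], [sin(θ/2), cos(θ/2)]]; θ = 5.103, cos(θ/2) ≈ -0.830889, sin(θ/2) ≈ 0.556438.
With a = amp(|0⟩) = 0.7344 and b = amp(|1⟩) = 0.6787:
new amp(|0⟩) = (-0.830889)·a + (-0.556438)·b = -0.9879
new amp(|1⟩) = (0.556438)·a + (-0.830889)·b = -0.1553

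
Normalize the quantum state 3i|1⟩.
i|1⟩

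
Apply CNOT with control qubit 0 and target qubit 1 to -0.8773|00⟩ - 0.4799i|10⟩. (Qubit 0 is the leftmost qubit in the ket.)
-0.8773|00⟩ - 0.4799i|11⟩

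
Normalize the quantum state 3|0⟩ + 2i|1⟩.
0.8321|0⟩ + 0.5547i|1⟩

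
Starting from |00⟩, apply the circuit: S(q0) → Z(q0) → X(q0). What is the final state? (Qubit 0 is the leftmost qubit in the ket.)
|10⟩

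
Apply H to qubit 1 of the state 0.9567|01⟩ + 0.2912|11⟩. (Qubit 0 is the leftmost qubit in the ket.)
0.6765|00⟩ - 0.6765|01⟩ + 0.2059|10⟩ - 0.2059|11⟩

H on qubit 1 mixes each pair of kets that differ only in qubit 1: amplitudes (a, b) of (|…0…⟩, |…1…⟩) become ((a + b)/√2, (a − b)/√2). Kets absent from the input have amplitude 0.
(|00⟩, |01⟩): (a, b) = (0, 0.9567) → (0.6765, -0.6765)
(|10⟩, |11⟩): (a, b) = (0, 0.2912) → (0.2059, -0.2059)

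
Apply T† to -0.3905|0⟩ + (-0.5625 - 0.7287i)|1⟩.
-0.3905|0⟩ + (-0.913 - 0.1175i)|1⟩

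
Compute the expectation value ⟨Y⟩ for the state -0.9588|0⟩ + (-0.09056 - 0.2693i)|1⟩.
0.5164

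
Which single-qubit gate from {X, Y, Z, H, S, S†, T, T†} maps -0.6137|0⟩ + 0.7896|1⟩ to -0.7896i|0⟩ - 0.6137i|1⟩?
Y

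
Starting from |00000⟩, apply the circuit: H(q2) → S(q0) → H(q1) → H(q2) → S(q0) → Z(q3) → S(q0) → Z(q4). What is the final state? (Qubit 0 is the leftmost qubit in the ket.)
1/√2|00000⟩ + 1/√2|01000⟩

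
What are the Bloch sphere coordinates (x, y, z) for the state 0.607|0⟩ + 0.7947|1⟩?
(0.9648, 0, -0.2631)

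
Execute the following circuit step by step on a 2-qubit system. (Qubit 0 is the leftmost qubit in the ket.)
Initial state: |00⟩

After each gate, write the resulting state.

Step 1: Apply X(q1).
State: |01⟩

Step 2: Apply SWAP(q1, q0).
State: |10⟩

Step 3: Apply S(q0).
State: i|10⟩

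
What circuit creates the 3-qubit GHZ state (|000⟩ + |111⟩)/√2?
H(q0) → CNOT(q0,q1) → CNOT(q0,q2)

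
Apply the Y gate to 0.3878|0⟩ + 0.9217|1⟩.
-0.9217i|0⟩ + 0.3878i|1⟩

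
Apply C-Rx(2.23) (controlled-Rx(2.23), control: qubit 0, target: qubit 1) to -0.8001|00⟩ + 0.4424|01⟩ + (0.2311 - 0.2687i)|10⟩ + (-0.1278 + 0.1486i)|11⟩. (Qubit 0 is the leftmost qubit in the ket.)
-0.8001|00⟩ + 0.4424|01⟩ + (0.2352 - 0.003523i)|10⟩ + (-0.2975 - 0.1421i)|11⟩

C-Rx(2.23) leaves the control-|0⟩ kets |00⟩, |01⟩ unchanged and applies Rx(2.23) to qubit 1 on the control-|1⟩ pair (|10⟩, |11⟩).
Rx(2.23) = [[cos(θ/2), −i·sin(θ/2)], [−i·sin(θ/2), cos(θ/2)]]; θ = 2.23, cos(θ/2) ≈ 0.440177, sin(θ/2) ≈ 0.897911.
With a = amp(|10⟩) = (0.2311 - 0.2687i) and b = amp(|11⟩) = (-0.1278 + 0.1486i):
new amp(|10⟩) = (0.440177)·a + (-0.897911i)·b = (0.2352 - 0.003523i)
new amp(|11⟩) = (-0.897911i)·a + (0.440177)·b = (-0.2975 - 0.1421i)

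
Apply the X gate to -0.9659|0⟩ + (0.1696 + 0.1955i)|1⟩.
(0.1696 + 0.1955i)|0⟩ - 0.9659|1⟩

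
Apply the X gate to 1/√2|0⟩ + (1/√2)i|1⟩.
(1/√2)i|0⟩ + 1/√2|1⟩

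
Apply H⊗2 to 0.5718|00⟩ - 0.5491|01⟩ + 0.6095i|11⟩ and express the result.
(0.01135 + 0.3048i)|00⟩ + (0.5605 - 0.3048i)|01⟩ + (0.01135 - 0.3048i)|10⟩ + (0.5605 + 0.3048i)|11⟩

H⊗2 gives amp(|y⟩) = (1/2) Σ_x (−1)^(x·y) amp(|x⟩), where x·y is the number of positions in which both x and y have a 1.
|00⟩: (0.5718 - 0.5491 + 0.6095i)/2 = (0.01135 + 0.3048i)
|01⟩: (0.5718 + 0.5491 - 0.6095i)/2 = (0.5605 - 0.3048i)
|10⟩: (0.5718 - 0.5491 - 0.6095i)/2 = (0.01135 - 0.3048i)
|11⟩: (0.5718 + 0.5491 + 0.6095i)/2 = (0.5605 + 0.3048i)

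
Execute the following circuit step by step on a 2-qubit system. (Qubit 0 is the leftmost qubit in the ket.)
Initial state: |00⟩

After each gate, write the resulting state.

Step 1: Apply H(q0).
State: 1/√2|00⟩ + 1/√2|10⟩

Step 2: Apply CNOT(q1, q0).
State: 1/√2|00⟩ + 1/√2|10⟩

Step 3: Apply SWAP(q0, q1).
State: 1/√2|00⟩ + 1/√2|01⟩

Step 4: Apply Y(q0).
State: (1/√2)i|10⟩ + (1/√2)i|11⟩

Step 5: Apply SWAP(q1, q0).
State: (1/√2)i|01⟩ + (1/√2)i|11⟩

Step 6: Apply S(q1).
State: -1/√2|01⟩ - 1/√2|11⟩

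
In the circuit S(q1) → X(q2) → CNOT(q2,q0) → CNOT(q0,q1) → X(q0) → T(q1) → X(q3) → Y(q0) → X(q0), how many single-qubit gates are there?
7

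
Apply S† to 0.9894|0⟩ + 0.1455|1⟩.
0.9894|0⟩ - 0.1455i|1⟩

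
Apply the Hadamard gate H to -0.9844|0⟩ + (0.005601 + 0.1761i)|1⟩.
(-0.6921 + 0.1245i)|0⟩ + (-0.7 - 0.1245i)|1⟩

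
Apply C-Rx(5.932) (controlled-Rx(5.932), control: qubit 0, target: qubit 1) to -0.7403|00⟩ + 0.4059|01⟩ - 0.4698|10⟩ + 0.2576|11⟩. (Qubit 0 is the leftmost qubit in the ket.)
-0.7403|00⟩ + 0.4059|01⟩ + (0.4626 - 0.045i)|10⟩ + (-0.2536 + 0.08207i)|11⟩

C-Rx(5.932) leaves the control-|0⟩ kets |00⟩, |01⟩ unchanged and applies Rx(5.932) to qubit 1 on the control-|1⟩ pair (|10⟩, |11⟩).
Rx(5.932) = [[cos(θ/2), −i·sin(θ/2)], [−i·sin(θ/2), cos(θ/2)]]; θ = 5.932, cos(θ/2) ≈ -0.984623, sin(θ/2) ≈ 0.174692.
With a = amp(|10⟩) = -0.4698 and b = amp(|11⟩) = 0.2576:
new amp(|10⟩) = (-0.984623)·a + (-0.174692i)·b = (0.4626 - 0.045i)
new amp(|11⟩) = (-0.174692i)·a + (-0.984623)·b = (-0.2536 + 0.08207i)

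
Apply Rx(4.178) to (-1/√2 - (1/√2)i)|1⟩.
(-0.6143 + 0.6143i)|0⟩ + (0.3502 + 0.3502i)|1⟩

Rx(4.178) = [[cos(θ/2), −i·sin(θ/2)], [−i·sin(θ/2), cos(θ/2)]]; θ = 4.178, cos(θ/2) ≈ -0.49532, sin(θ/2) ≈ 0.86871.
With a = amp(|0⟩) = 0 and b = amp(|1⟩) = (-1/√2 - (1/√2)i):
new amp(|0⟩) = (-0.49532)·a + (-0.86871i)·b = (-0.6143 + 0.6143i)
new amp(|1⟩) = (-0.86871i)·a + (-0.49532)·b = (0.3502 + 0.3502i)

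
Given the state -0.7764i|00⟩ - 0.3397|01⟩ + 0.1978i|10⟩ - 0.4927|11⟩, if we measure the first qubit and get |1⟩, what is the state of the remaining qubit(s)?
0.3726i|0⟩ - 0.928|1⟩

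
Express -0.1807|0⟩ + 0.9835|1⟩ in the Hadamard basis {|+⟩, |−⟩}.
0.5677|+⟩ - 0.8232|−⟩

With |ψ⟩ = α|0⟩ + β|1⟩, the Hadamard-basis coefficients are ⟨+|ψ⟩ = (α + β)/√2 and ⟨−|ψ⟩ = (α − β)/√2.
Here α = -0.1807, β = 0.9835: (α + β)/√2 = 0.5677, (α − β)/√2 = -0.8232.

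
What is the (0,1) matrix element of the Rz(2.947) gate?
0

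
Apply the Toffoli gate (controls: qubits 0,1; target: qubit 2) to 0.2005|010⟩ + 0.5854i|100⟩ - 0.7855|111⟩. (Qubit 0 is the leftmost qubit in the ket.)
0.2005|010⟩ + 0.5854i|100⟩ - 0.7855|110⟩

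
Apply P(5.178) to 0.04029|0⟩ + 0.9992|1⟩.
0.04029|0⟩ + (0.4486 - 0.8928i)|1⟩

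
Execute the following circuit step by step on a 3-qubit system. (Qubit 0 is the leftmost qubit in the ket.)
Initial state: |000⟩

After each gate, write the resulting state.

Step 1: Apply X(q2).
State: |001⟩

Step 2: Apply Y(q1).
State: i|011⟩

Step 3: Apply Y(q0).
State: -|111⟩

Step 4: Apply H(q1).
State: -1/√2|101⟩ + 1/√2|111⟩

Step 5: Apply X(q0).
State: -1/√2|001⟩ + 1/√2|011⟩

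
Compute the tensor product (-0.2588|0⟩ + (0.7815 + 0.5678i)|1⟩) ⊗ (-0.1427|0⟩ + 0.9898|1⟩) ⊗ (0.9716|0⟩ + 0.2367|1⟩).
0.03588|000⟩ + 0.008742|001⟩ - 0.2489|010⟩ - 0.06063|011⟩ + (-0.1084 - 0.07872i)|100⟩ + (-0.0264 - 0.01918i)|101⟩ + (0.7516 + 0.546i)|110⟩ + (0.1831 + 0.133i)|111⟩

amp(|b₁b₂…⟩) = product of the factor amplitudes for bits b₁, b₂, …; only kets whose every factor amplitude is nonzero survive.
|000⟩: (-0.2588)(-0.1427)(0.9716) = 0.03588
|001⟩: (-0.2588)(-0.1427)(0.2367) = 0.008742
|010⟩: (-0.2588)(0.9898)(0.9716) = -0.2489
|011⟩: (-0.2588)(0.9898)(0.2367) = -0.06063
|100⟩: (0.7815 + 0.5678i)(-0.1427)(0.9716) = (-0.1084 - 0.07872i)
|101⟩: (0.7815 + 0.5678i)(-0.1427)(0.2367) = (-0.0264 - 0.01918i)
|110⟩: (0.7815 + 0.5678i)(0.9898)(0.9716) = (0.7516 + 0.546i)
|111⟩: (0.7815 + 0.5678i)(0.9898)(0.2367) = (0.1831 + 0.133i)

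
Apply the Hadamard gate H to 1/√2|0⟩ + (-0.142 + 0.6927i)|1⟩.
(0.3996 + 0.4898i)|0⟩ + (0.6004 - 0.4898i)|1⟩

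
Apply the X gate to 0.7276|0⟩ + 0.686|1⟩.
0.686|0⟩ + 0.7276|1⟩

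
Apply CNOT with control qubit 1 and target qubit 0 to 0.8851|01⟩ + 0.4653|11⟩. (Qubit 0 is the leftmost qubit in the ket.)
0.4653|01⟩ + 0.8851|11⟩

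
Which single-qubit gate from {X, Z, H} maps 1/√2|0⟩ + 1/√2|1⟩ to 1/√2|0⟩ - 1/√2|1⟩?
Z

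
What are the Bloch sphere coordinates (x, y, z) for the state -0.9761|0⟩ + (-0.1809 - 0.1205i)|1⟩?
(0.3532, 0.2352, 0.9055)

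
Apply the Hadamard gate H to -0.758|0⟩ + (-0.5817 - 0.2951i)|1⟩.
(-0.9473 - 0.2087i)|0⟩ + (-0.1247 + 0.2087i)|1⟩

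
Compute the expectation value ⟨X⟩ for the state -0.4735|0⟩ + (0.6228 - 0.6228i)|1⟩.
-0.5898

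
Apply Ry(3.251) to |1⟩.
-0.9985|0⟩ - 0.05468|1⟩

Ry(3.251) = [[cos(θ/2), −sin(θ/2)], [sin(θ/2), cos(θ/2)]]; θ = 3.251, cos(θ/2) ≈ -0.0546764, sin(θ/2) ≈ 0.998504.
With a = amp(|0⟩) = 0 and b = amp(|1⟩) = 1:
new amp(|0⟩) = (-0.0546764)·a + (-0.998504)·b = -0.9985
new amp(|1⟩) = (0.998504)·a + (-0.0546764)·b = -0.05468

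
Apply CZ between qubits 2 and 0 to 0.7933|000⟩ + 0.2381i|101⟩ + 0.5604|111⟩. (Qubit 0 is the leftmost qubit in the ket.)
0.7933|000⟩ - 0.2381i|101⟩ - 0.5604|111⟩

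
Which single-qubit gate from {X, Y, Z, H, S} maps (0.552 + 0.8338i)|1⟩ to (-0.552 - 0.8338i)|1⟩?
Z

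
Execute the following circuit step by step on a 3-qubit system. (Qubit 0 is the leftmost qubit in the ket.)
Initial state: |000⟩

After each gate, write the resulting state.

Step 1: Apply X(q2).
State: |001⟩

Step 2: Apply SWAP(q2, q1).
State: |010⟩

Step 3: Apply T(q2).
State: |010⟩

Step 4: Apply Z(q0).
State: |010⟩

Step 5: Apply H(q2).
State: 1/√2|010⟩ + 1/√2|011⟩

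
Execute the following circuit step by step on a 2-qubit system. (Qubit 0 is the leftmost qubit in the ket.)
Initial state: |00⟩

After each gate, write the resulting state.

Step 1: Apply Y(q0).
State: i|10⟩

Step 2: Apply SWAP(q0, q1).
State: i|01⟩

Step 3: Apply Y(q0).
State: -|11⟩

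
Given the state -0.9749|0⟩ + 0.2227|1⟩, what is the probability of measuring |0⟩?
0.9504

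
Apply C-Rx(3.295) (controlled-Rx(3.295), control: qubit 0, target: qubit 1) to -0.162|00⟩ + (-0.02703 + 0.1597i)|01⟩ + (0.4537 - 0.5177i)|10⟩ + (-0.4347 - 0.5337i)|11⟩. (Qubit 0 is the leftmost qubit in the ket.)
-0.162|00⟩ + (-0.02703 + 0.1597i)|01⟩ + (-0.5669 + 0.4731i)|10⟩ + (-0.4829 - 0.4115i)|11⟩

C-Rx(3.295) leaves the control-|0⟩ kets |00⟩, |01⟩ unchanged and applies Rx(3.295) to qubit 1 on the control-|1⟩ pair (|10⟩, |11⟩).
Rx(3.295) = [[cos(θ/2), −i·sin(θ/2)], [−i·sin(θ/2), cos(θ/2)]]; θ = 3.295, cos(θ/2) ≈ -0.0766285, sin(θ/2) ≈ 0.99706.
With a = amp(|10⟩) = (0.4537 - 0.5177i) and b = amp(|11⟩) = (-0.4347 - 0.5337i):
new amp(|10⟩) = (-0.0766285)·a + (-0.99706i)·b = (-0.5669 + 0.4731i)
new amp(|11⟩) = (-0.99706i)·a + (-0.0766285)·b = (-0.4829 - 0.4115i)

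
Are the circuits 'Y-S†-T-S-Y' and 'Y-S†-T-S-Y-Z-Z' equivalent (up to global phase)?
Yes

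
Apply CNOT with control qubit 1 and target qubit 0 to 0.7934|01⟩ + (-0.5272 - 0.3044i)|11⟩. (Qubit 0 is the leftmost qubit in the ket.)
(-0.5272 - 0.3044i)|01⟩ + 0.7934|11⟩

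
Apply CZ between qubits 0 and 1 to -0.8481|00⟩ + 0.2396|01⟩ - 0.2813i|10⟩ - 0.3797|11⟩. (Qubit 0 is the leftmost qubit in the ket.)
-0.8481|00⟩ + 0.2396|01⟩ - 0.2813i|10⟩ + 0.3797|11⟩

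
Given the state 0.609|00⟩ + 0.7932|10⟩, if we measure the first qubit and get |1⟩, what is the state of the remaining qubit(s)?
|0⟩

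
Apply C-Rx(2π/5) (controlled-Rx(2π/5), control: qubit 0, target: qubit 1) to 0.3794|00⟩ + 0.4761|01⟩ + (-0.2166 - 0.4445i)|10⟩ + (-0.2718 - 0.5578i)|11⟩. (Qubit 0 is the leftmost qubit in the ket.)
0.3794|00⟩ + 0.4761|01⟩ + (-0.5031 - 0.1998i)|10⟩ + (-0.4812 - 0.324i)|11⟩

C-Rx(2π/5) leaves the control-|0⟩ kets |00⟩, |01⟩ unchanged and applies Rx(2π/5) to qubit 1 on the control-|1⟩ pair (|10⟩, |11⟩).
Rx(2π/5) = [[cos(θ/2), −i·sin(θ/2)], [−i·sin(θ/2), cos(θ/2)]]; θ = 2π/5, cos(θ/2) ≈ 0.809017, sin(θ/2) ≈ 0.587785.
With a = amp(|10⟩) = (-0.2166 - 0.4445i) and b = amp(|11⟩) = (-0.2718 - 0.5578i):
new amp(|10⟩) = (0.809017)·a + (-0.587785i)·b = (-0.5031 - 0.1998i)
new amp(|11⟩) = (-0.587785i)·a + (0.809017)·b = (-0.4812 - 0.324i)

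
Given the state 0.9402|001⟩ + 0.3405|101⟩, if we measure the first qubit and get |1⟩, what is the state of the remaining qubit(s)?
|01⟩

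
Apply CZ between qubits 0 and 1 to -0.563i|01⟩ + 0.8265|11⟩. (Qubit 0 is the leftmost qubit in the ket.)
-0.563i|01⟩ - 0.8265|11⟩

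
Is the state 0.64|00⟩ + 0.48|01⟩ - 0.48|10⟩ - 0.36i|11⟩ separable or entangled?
Entangled

Writing the state as a|00⟩ + b|01⟩ + c|10⟩ + d|11⟩, it is a product state iff ad − bc = 0.
Here (a, b, c, d) = (0.64, 0.48, -0.48, -0.36i): ad − bc = (0.64)(-0.36i) − (0.48)(-0.48) = (0.2304 - 0.2304i) ≠ 0, so the state is entangled.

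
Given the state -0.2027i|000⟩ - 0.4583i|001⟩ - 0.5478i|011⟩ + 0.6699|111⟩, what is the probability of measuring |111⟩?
0.4488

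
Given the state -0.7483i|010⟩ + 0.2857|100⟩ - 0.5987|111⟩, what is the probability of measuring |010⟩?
0.56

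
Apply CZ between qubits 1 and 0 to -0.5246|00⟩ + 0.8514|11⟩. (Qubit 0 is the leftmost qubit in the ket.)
-0.5246|00⟩ - 0.8514|11⟩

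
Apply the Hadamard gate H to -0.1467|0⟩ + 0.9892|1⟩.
0.5957|0⟩ - 0.8032|1⟩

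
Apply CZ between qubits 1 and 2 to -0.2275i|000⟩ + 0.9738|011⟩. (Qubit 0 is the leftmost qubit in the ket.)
-0.2275i|000⟩ - 0.9738|011⟩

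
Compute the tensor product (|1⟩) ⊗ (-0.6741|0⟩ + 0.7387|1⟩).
-0.6741|10⟩ + 0.7387|11⟩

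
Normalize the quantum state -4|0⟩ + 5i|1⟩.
-0.6247|0⟩ + 0.7809i|1⟩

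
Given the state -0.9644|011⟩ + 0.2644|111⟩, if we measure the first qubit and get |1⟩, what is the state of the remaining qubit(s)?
|11⟩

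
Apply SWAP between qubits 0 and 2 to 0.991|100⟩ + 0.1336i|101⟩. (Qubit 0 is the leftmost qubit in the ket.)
0.991|001⟩ + 0.1336i|101⟩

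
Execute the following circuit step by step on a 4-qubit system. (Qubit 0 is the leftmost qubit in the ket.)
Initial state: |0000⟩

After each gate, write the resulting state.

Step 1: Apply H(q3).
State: 1/√2|0000⟩ + 1/√2|0001⟩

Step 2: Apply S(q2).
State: 1/√2|0000⟩ + 1/√2|0001⟩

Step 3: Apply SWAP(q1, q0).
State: 1/√2|0000⟩ + 1/√2|0001⟩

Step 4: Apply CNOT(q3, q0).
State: 1/√2|0000⟩ + 1/√2|1001⟩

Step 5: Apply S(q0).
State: 1/√2|0000⟩ + (1/√2)i|1001⟩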